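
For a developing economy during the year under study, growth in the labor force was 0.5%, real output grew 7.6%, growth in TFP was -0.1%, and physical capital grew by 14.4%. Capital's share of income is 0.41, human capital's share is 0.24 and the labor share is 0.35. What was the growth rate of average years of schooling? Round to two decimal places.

6.75%

Labor's share = 1 − 0.41 − 0.24 = 0.35.
gY = gA + 0.41×14.4 + 0.35×0.5 + 0.24×g.
0.24×g = 7.6 + 0.1 − 6.079 = 1.621.
g = 1.621 / 0.24 = 6.7542%.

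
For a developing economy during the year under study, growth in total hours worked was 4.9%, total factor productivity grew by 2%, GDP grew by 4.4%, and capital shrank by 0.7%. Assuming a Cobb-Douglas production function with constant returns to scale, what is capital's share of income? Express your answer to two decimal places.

Capital's share of income is 0.45.

gY = gA + α·gK + (1−α)·gL, so gY − gA − gL = α(gK − gL).
4.4 − 2 − 4.9 = α × (-0.7 − 4.9).
-2.5 = -5.6 α, so α = 0.4464.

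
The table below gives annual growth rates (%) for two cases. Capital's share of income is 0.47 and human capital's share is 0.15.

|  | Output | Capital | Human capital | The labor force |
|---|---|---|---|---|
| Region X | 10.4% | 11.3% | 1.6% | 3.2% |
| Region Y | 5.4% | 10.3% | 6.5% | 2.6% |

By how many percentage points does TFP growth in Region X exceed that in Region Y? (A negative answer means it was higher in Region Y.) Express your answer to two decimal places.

5.04 percentage points

Labor's share = 1 − 0.47 − 0.15 = 0.38.
Region X: TFP = 10.4 − 5.311 − 0.24 − 1.216 = 3.633%.
Region Y: TFP = 5.4 − 4.841 − 0.975 − 0.988 = -1.404%.
Difference = 3.633 − (-1.404) = 5.037 pp.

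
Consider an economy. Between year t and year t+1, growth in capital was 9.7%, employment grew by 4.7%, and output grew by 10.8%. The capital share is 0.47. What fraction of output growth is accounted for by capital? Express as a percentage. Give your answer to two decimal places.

Capital contributed 0.47 × 9.7 = 4.559 pp.
Share of growth = 4.559 / 10.8 × 100 = 42.213%.

Capital accounted for 42.21% of growth.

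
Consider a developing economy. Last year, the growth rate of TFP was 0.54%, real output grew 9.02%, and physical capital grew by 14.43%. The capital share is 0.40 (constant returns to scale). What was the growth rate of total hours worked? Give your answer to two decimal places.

Labor's share = 1 − 0.4 = 0.6.
gY = gA + 0.4×14.43 + 0.6×g.
0.6×g = 9.02 − 0.54 − 5.772 = 2.708.
g = 2.708 / 0.6 = 4.5133%.

4.51%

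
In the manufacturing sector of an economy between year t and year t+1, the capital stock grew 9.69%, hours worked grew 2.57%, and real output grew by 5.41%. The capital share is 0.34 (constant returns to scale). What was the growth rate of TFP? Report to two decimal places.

TFP growth was 0.42%.

Labor's share = 1 − 0.34 = 0.66.
The capital stock: 0.34 × 9.69 = 3.2946 pp.
Hours worked: 0.66 × 2.57 = 1.6962 pp.
TFP growth = 5.41 − 4.9908 = 0.4192%.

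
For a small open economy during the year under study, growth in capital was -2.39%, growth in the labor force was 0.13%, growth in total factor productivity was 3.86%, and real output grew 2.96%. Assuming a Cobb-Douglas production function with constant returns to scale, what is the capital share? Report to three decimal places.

gY = gA + α·gK + (1−α)·gL, so gY − gA − gL = α(gK − gL).
2.96 − 3.86 − 0.13 = α × (-2.39 − 0.13).
-1.03 = -2.52 α, so α = 0.40873.

α = 0.409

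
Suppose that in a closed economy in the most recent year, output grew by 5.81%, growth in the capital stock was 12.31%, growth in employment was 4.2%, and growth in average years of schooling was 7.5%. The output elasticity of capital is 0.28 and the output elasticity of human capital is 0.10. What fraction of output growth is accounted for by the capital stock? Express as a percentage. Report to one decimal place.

The capital stock contributed 0.28 × 12.31 = 3.4468 pp.
Share of growth = 3.4468 / 5.81 × 100 = 59.325%.

59.3%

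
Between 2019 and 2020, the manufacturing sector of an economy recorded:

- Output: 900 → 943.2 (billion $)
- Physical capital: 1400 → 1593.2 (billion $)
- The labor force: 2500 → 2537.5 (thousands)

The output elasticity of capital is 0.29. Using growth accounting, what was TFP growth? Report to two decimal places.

-0.27%

Output growth = (943.2 − 900) / 900 = 4.8%.
Physical capital growth = (1593.2 − 1400) / 1400 = 13.8%.
The labor force growth = (2537.5 − 2500) / 2500 = 1.5%.
Labor's share = 1 − 0.29 = 0.71.
Physical capital: 0.29 × 13.8 = 4.002 pp.
The labor force: 0.71 × 1.5 = 1.065 pp.
TFP growth = 4.8 − 5.067 = -0.267%.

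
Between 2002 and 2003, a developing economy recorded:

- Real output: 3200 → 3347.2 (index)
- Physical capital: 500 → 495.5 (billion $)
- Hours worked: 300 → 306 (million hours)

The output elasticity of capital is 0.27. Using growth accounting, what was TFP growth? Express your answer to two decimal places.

3.38%

Real output growth = (3347.2 − 3200) / 3200 = 4.6%.
Physical capital growth = (495.5 − 500) / 500 = -0.9%.
Hours worked growth = (306 − 300) / 300 = 2%.
Labor's share = 1 − 0.27 = 0.73.
Physical capital: 0.27 × (-0.9) = -0.243 pp.
Hours worked: 0.73 × 2 = 1.46 pp.
TFP growth = 4.6 − 1.217 = 3.383%.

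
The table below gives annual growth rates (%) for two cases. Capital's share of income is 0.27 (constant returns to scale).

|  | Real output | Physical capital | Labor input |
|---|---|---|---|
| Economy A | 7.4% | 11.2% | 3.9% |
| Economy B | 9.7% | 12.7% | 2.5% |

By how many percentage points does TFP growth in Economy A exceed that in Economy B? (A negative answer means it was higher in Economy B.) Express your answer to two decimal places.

Labor's share = 1 − 0.27 = 0.73.
Economy A: TFP = 7.4 − 3.024 − 2.847 = 1.529%.
Economy B: TFP = 9.7 − 3.429 − 1.825 = 4.446%.
Difference = 1.529 − (4.446) = -2.917 pp.

-2.92 percentage points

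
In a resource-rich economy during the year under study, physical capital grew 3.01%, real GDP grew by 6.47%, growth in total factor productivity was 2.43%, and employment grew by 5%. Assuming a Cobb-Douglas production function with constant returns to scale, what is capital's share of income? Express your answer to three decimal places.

0.482

gY = gA + α·gK + (1−α)·gL, so gY − gA − gL = α(gK − gL).
6.47 − 2.43 − 5 = α × (3.01 − 5).
-0.96 = -1.99 α, so α = 0.48241.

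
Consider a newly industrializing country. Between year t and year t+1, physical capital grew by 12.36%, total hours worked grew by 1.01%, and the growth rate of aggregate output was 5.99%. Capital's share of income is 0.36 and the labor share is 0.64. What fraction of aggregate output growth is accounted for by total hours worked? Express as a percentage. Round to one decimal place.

Labor's share = 1 − 0.36 = 0.64.
Total hours worked contributed 0.64 × 1.01 = 0.6464 pp.
Share of growth = 0.6464 / 5.99 × 100 = 10.791%.

10.8%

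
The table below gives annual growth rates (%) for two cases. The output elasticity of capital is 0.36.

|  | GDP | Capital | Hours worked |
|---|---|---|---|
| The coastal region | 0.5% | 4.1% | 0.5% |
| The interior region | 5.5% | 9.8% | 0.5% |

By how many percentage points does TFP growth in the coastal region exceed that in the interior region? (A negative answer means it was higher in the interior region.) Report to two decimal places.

Labor's share = 1 − 0.36 = 0.64.
The coastal region: TFP = 0.5 − 1.476 − 0.32 = -1.296%.
The interior region: TFP = 5.5 − 3.528 − 0.32 = 1.652%.
Difference = -1.296 − (1.652) = -2.948 pp.

-2.95 percentage points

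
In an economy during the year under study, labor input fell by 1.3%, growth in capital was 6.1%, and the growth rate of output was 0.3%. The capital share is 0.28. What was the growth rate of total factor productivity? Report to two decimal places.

Labor's share = 1 − 0.28 = 0.72.
Capital: 0.28 × 6.1 = 1.708 pp.
Labor input: 0.72 × (-1.3) = -0.936 pp.
TFP growth = 0.3 − 0.772 = -0.472%.

-0.47%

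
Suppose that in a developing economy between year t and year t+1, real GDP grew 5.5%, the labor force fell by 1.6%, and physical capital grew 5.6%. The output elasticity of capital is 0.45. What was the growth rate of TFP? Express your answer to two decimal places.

TFP grew 3.86%.

Labor's share = 1 − 0.45 = 0.55.
Physical capital: 0.45 × 5.6 = 2.52 pp.
The labor force: 0.55 × (-1.6) = -0.88 pp.
TFP growth = 5.5 − 1.64 = 3.86%.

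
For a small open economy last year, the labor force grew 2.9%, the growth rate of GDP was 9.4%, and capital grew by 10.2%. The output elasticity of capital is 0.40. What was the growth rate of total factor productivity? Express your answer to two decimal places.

Total factor productivity growth was 3.58%.

Labor's share = 1 − 0.4 = 0.6.
Capital: 0.4 × 10.2 = 4.08 pp.
The labor force: 0.6 × 2.9 = 1.74 pp.
TFP growth = 9.4 − 5.82 = 3.58%.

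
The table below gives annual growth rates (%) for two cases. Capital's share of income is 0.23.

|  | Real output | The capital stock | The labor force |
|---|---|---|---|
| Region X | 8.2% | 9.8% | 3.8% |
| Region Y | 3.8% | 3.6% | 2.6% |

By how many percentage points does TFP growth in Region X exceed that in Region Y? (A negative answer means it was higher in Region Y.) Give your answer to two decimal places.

2.05 percentage points

Labor's share = 1 − 0.23 = 0.77.
Region X: TFP = 8.2 − 2.254 − 2.926 = 3.02%.
Region Y: TFP = 3.8 − 0.828 − 2.002 = 0.97%.
Difference = 3.02 − (0.97) = 2.05 pp.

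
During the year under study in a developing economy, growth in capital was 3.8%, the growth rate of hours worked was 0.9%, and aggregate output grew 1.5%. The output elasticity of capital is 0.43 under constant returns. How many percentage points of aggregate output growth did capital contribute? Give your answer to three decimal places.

Contribution = share × growth = 0.43 × 3.8 = 1.634 pp.

1.634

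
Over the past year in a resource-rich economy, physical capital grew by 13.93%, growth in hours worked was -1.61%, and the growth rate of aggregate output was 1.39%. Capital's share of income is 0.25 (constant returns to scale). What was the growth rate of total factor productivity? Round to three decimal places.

Labor's share = 1 − 0.25 = 0.75.
Physical capital: 0.25 × 13.93 = 3.4825 pp.
Hours worked: 0.75 × (-1.61) = -1.2075 pp.
TFP growth = 1.39 − 2.275 = -0.885%.

-0.885%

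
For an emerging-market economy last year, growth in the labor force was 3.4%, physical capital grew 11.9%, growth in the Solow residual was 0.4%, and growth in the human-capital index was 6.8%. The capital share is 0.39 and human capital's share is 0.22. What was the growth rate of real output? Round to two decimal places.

Labor's share = 1 − 0.39 − 0.22 = 0.39.
Physical capital: 0.39 × 11.9 = 4.641 pp.
The human-capital index: 0.22 × 6.8 = 1.496 pp.
The labor force: 0.39 × 3.4 = 1.326 pp.
Output growth = 0.4 + 7.463 = 7.863%.

7.86%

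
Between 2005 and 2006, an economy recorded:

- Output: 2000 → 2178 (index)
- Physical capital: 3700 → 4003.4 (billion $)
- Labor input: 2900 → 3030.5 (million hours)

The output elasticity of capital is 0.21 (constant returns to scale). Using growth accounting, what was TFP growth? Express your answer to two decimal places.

3.62%

Output growth = (2178 − 2000) / 2000 = 8.9%.
Physical capital growth = (4003.4 − 3700) / 3700 = 8.2%.
Labor input growth = (3030.5 − 2900) / 2900 = 4.5%.
Labor's share = 1 − 0.21 = 0.79.
Physical capital: 0.21 × 8.2 = 1.722 pp.
Labor input: 0.79 × 4.5 = 3.555 pp.
TFP growth = 8.9 − 5.277 = 3.623%.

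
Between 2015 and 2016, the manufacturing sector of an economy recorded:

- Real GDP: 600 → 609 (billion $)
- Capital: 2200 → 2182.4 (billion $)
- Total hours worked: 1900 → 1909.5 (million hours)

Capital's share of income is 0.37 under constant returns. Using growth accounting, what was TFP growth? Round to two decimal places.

1.48%

Real GDP growth = (609 − 600) / 600 = 1.5%.
Capital growth = (2182.4 − 2200) / 2200 = -0.8%.
Total hours worked growth = (1909.5 − 1900) / 1900 = 0.5%.
Labor's share = 1 − 0.37 = 0.63.
Capital: 0.37 × (-0.8) = -0.296 pp.
Total hours worked: 0.63 × 0.5 = 0.315 pp.
TFP growth = 1.5 − 0.019 = 1.481%.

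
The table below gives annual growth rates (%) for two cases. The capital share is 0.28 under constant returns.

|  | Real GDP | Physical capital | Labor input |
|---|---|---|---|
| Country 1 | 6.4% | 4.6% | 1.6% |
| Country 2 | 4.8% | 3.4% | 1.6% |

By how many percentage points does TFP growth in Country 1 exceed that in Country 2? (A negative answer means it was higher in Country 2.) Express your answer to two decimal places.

Labor's share = 1 − 0.28 = 0.72.
Country 1: TFP = 6.4 − 1.288 − 1.152 = 3.96%.
Country 2: TFP = 4.8 − 0.952 − 1.152 = 2.696%.
Difference = 3.96 − (2.696) = 1.264 pp.

1.26 percentage points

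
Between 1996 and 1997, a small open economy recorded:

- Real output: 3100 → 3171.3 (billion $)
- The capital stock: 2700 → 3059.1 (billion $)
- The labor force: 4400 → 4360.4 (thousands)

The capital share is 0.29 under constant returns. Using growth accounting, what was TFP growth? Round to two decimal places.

-0.92%

Real output growth = (3171.3 − 3100) / 3100 = 2.3%.
The capital stock growth = (3059.1 − 2700) / 2700 = 13.3%.
The labor force growth = (4360.4 − 4400) / 4400 = -0.9%.
Labor's share = 1 − 0.29 = 0.71.
The capital stock: 0.29 × 13.3 = 3.857 pp.
The labor force: 0.71 × (-0.9) = -0.639 pp.
TFP growth = 2.3 − 3.218 = -0.918%.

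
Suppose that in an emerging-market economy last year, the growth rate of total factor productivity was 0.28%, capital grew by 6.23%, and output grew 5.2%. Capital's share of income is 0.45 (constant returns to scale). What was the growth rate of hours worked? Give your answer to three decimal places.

Hours worked grew 3.848%.

Labor's share = 1 − 0.45 = 0.55.
gY = gA + 0.45×6.23 + 0.55×g.
0.55×g = 5.2 − 0.28 − 2.8035 = 2.1165.
g = 2.1165 / 0.55 = 3.84818%.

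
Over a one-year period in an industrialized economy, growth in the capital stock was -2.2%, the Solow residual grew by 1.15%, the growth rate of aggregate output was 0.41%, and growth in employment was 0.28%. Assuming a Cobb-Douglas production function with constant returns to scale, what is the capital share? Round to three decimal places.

gY = gA + α·gK + (1−α)·gL, so gY − gA − gL = α(gK − gL).
0.41 − 1.15 − 0.28 = α × (-2.2 − 0.28).
-1.02 = -2.48 α, so α = 0.41129.

0.411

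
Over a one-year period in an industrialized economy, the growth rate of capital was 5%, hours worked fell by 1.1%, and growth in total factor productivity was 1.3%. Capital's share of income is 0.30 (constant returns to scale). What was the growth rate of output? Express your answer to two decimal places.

Labor's share = 1 − 0.3 = 0.7.
Capital: 0.3 × 5 = 1.5 pp.
Hours worked: 0.7 × (-1.1) = -0.77 pp.
Output growth = 1.3 + 0.73 = 2.03%.

Output grew 2.03%.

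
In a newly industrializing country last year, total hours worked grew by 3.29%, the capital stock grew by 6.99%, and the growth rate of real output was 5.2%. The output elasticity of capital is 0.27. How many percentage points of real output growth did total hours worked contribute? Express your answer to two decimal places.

2.40

Labor's share = 1 − 0.27 = 0.73.
Contribution = share × growth = 0.73 × 3.29 = 2.4017 pp.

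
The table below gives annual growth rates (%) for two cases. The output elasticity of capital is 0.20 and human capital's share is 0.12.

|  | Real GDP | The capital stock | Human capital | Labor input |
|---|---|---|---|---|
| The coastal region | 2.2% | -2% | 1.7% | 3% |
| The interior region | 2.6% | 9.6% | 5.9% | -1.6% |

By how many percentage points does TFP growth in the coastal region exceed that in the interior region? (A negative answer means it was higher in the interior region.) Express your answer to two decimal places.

-0.70 percentage points

Labor's share = 1 − 0.2 − 0.12 = 0.68.
The coastal region: TFP = 2.2 + 0.4 − 0.204 − 2.04 = 0.356%.
The interior region: TFP = 2.6 − 1.92 − 0.708 + 1.088 = 1.06%.
Difference = 0.356 − (1.06) = -0.704 pp.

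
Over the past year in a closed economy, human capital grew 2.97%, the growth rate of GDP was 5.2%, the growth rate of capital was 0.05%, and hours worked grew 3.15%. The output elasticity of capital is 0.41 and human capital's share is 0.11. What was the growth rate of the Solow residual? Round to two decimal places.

Labor's share = 1 − 0.41 − 0.11 = 0.48.
Capital: 0.41 × 0.05 = 0.0205 pp.
Human capital: 0.11 × 2.97 = 0.3267 pp.
Hours worked: 0.48 × 3.15 = 1.512 pp.
TFP growth = 5.2 − 1.8592 = 3.3408%.

The Solow residual grew 3.34%.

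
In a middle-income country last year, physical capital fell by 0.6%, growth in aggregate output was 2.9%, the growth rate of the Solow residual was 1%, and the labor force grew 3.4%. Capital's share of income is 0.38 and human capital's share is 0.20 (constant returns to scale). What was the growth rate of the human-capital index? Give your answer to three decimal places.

The human-capital index growth was 3.500%.

Labor's share = 1 − 0.38 − 0.2 = 0.42.
gY = gA + 0.38×(-0.6) + 0.42×3.4 + 0.2×g.
0.2×g = 2.9 − 1 − 1.2 = 0.7.
g = 0.7 / 0.2 = 3.5%.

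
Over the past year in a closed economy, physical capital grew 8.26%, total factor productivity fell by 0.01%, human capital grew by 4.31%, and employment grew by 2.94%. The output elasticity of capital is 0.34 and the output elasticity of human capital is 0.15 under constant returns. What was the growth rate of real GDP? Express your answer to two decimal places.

Real GDP grew 4.94%.

Labor's share = 1 − 0.34 − 0.15 = 0.51.
Physical capital: 0.34 × 8.26 = 2.8084 pp.
Human capital: 0.15 × 4.31 = 0.6465 pp.
Employment: 0.51 × 2.94 = 1.4994 pp.
Output growth = -0.01 + 4.9543 = 4.9443%.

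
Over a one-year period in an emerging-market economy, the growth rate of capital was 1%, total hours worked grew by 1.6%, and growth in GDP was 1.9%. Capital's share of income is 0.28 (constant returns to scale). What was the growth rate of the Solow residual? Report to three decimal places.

0.468%

Labor's share = 1 − 0.28 = 0.72.
Capital: 0.28 × 1 = 0.28 pp.
Total hours worked: 0.72 × 1.6 = 1.152 pp.
TFP growth = 1.9 − 1.432 = 0.468%.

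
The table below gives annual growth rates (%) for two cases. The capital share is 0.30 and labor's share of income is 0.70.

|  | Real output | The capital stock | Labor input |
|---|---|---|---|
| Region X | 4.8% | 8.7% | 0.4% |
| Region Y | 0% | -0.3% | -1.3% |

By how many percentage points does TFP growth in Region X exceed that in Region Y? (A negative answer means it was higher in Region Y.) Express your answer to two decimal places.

Labor's share = 1 − 0.3 = 0.7.
Region X: TFP = 4.8 − 2.61 − 0.28 = 1.91%.
Region Y: TFP = 0 + 0.09 + 0.91 = 1%.
Difference = 1.91 − (1) = 0.91 pp.

0.91 percentage points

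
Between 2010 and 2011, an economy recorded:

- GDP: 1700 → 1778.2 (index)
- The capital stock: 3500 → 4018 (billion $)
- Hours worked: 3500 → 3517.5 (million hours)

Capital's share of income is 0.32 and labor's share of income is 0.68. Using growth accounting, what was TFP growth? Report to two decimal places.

-0.48%

GDP growth = (1778.2 − 1700) / 1700 = 4.6%.
The capital stock growth = (4018 − 3500) / 3500 = 14.8%.
Hours worked growth = (3517.5 − 3500) / 3500 = 0.5%.
Labor's share = 1 − 0.32 = 0.68.
The capital stock: 0.32 × 14.8 = 4.736 pp.
Hours worked: 0.68 × 0.5 = 0.34 pp.
TFP growth = 4.6 − 5.076 = -0.476%.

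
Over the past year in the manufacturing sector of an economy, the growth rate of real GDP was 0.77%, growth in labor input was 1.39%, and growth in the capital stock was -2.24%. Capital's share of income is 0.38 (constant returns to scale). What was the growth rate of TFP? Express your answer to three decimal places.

Labor's share = 1 − 0.38 = 0.62.
The capital stock: 0.38 × (-2.24) = -0.8512 pp.
Labor input: 0.62 × 1.39 = 0.8618 pp.
TFP growth = 0.77 − 0.0106 = 0.7594%.

TFP growth was 0.759%.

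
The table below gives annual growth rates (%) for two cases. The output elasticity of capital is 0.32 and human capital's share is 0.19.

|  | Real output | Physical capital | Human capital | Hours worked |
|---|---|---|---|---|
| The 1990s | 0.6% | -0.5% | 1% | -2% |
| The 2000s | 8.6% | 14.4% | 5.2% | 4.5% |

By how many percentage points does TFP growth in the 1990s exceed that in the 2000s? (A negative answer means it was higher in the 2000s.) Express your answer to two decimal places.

0.75 percentage points

Labor's share = 1 − 0.32 − 0.19 = 0.49.
The 1990s: TFP = 0.6 + 0.16 − 0.19 + 0.98 = 1.55%.
The 2000s: TFP = 8.6 − 4.608 − 0.988 − 2.205 = 0.799%.
Difference = 1.55 − (0.799) = 0.751 pp.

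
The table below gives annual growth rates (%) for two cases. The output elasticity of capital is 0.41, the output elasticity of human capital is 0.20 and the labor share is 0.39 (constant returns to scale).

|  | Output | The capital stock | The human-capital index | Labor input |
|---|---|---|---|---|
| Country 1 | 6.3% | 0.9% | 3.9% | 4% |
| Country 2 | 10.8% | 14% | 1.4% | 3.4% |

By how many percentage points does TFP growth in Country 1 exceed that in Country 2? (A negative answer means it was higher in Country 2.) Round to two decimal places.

0.14 percentage points

Labor's share = 1 − 0.41 − 0.2 = 0.39.
Country 1: TFP = 6.3 − 0.369 − 0.78 − 1.56 = 3.591%.
Country 2: TFP = 10.8 − 5.74 − 0.28 − 1.326 = 3.454%.
Difference = 3.591 − (3.454) = 0.137 pp.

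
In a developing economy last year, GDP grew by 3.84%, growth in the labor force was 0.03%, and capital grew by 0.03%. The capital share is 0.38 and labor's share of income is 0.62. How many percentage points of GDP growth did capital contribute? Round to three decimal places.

0.011

Contribution = share × growth = 0.38 × 0.03 = 0.0114 pp.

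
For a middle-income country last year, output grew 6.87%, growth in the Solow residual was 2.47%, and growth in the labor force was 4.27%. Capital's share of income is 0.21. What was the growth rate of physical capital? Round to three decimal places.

Physical capital grew 4.889%.

Labor's share = 1 − 0.21 = 0.79.
gY = gA + 0.79×4.27 + 0.21×g.
0.21×g = 6.87 − 2.47 − 3.3733 = 1.0267.
g = 1.0267 / 0.21 = 4.88905%.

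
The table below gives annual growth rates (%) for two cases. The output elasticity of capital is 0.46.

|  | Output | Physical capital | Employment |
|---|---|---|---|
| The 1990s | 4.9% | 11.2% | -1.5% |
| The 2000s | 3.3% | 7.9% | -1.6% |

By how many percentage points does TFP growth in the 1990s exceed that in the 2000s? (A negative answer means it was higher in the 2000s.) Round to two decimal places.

0.03 percentage points

Labor's share = 1 − 0.46 = 0.54.
The 1990s: TFP = 4.9 − 5.152 + 0.81 = 0.558%.
The 2000s: TFP = 3.3 − 3.634 + 0.864 = 0.53%.
Difference = 0.558 − (0.53) = 0.028 pp.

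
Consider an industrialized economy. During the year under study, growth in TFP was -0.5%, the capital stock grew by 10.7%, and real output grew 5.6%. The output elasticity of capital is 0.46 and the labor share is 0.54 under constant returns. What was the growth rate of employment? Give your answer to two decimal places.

Labor's share = 1 − 0.46 = 0.54.
gY = gA + 0.46×10.7 + 0.54×g.
0.54×g = 5.6 + 0.5 − 4.922 = 1.178.
g = 1.178 / 0.54 = 2.1815%.

Employment grew 2.18%.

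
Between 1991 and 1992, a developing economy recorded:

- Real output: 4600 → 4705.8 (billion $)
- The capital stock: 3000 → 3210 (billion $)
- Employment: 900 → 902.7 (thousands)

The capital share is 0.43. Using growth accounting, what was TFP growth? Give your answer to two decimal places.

-0.88%

Real output growth = (4705.8 − 4600) / 4600 = 2.3%.
The capital stock growth = (3210 − 3000) / 3000 = 7%.
Employment growth = (902.7 − 900) / 900 = 0.3%.
Labor's share = 1 − 0.43 = 0.57.
The capital stock: 0.43 × 7 = 3.01 pp.
Employment: 0.57 × 0.3 = 0.171 pp.
TFP growth = 2.3 − 3.181 = -0.881%.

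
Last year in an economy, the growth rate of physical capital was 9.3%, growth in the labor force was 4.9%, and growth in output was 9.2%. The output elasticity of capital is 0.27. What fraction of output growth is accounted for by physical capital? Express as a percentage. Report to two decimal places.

27.29%

Physical capital contributed 0.27 × 9.3 = 2.511 pp.
Share of growth = 2.511 / 9.2 × 100 = 27.2935%.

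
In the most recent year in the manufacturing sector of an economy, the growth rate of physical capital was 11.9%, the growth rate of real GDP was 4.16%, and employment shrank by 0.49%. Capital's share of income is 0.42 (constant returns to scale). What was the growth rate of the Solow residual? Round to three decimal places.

-0.554%

Labor's share = 1 − 0.42 = 0.58.
Physical capital: 0.42 × 11.9 = 4.998 pp.
Employment: 0.58 × (-0.49) = -0.2842 pp.
TFP growth = 4.16 − 4.7138 = -0.5538%.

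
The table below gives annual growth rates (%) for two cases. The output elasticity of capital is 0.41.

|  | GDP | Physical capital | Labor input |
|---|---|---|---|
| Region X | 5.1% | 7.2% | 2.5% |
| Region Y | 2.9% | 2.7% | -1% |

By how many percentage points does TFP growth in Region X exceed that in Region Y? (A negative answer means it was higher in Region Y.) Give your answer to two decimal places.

Labor's share = 1 − 0.41 = 0.59.
Region X: TFP = 5.1 − 2.952 − 1.475 = 0.673%.
Region Y: TFP = 2.9 − 1.107 + 0.59 = 2.383%.
Difference = 0.673 − (2.383) = -1.71 pp.

-1.71 percentage points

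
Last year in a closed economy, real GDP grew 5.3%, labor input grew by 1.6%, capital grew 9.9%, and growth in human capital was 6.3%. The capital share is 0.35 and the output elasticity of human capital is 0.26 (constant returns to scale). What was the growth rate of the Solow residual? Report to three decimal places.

-0.427%

Labor's share = 1 − 0.35 − 0.26 = 0.39.
Capital: 0.35 × 9.9 = 3.465 pp.
Human capital: 0.26 × 6.3 = 1.638 pp.
Labor input: 0.39 × 1.6 = 0.624 pp.
TFP growth = 5.3 − 5.727 = -0.427%.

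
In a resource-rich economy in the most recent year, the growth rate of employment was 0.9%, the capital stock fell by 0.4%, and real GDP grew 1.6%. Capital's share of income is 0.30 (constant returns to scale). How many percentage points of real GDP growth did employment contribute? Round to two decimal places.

Labor's share = 1 − 0.3 = 0.7.
Contribution = share × growth = 0.7 × 0.9 = 0.63 pp.

0.63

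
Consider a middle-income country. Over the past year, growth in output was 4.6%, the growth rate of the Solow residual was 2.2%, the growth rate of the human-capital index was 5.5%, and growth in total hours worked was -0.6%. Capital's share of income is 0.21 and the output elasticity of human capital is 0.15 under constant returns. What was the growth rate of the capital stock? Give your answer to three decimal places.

Labor's share = 1 − 0.21 − 0.15 = 0.64.
gY = gA + 0.15×5.5 + 0.64×(-0.6) + 0.21×g.
0.21×g = 4.6 − 2.2 − 0.441 = 1.959.
g = 1.959 / 0.21 = 9.32857%.

9.329%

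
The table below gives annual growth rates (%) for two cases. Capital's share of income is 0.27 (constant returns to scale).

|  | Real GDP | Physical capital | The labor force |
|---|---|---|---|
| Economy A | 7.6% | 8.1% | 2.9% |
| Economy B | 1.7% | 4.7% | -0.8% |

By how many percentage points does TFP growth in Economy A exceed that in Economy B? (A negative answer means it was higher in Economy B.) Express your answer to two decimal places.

Labor's share = 1 − 0.27 = 0.73.
Economy A: TFP = 7.6 − 2.187 − 2.117 = 3.296%.
Economy B: TFP = 1.7 − 1.269 + 0.584 = 1.015%.
Difference = 3.296 − (1.015) = 2.281 pp.

2.28 percentage points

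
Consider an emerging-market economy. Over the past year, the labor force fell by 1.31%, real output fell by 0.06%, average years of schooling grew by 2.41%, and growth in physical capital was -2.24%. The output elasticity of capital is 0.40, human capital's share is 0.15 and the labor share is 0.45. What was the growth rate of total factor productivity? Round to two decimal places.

1.06%

Labor's share = 1 − 0.4 − 0.15 = 0.45.
Physical capital: 0.4 × (-2.24) = -0.896 pp.
Average years of schooling: 0.15 × 2.41 = 0.3615 pp.
The labor force: 0.45 × (-1.31) = -0.5895 pp.
TFP growth = -0.06 + 1.124 = 1.064%.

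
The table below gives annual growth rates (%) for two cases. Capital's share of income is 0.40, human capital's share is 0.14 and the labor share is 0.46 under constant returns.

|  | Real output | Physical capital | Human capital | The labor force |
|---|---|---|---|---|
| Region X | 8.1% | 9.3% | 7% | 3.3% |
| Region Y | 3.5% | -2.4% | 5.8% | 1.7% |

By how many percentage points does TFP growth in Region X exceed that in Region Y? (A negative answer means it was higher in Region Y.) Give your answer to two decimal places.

-0.98 percentage points

Labor's share = 1 − 0.4 − 0.14 = 0.46.
Region X: TFP = 8.1 − 3.72 − 0.98 − 1.518 = 1.882%.
Region Y: TFP = 3.5 + 0.96 − 0.812 − 0.782 = 2.866%.
Difference = 1.882 − (2.866) = -0.984 pp.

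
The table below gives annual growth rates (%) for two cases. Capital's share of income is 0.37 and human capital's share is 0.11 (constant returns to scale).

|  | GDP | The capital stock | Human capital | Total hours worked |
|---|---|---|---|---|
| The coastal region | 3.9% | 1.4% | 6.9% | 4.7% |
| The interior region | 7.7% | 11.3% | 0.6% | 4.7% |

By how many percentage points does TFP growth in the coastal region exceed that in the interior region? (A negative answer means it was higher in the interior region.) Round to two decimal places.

Labor's share = 1 − 0.37 − 0.11 = 0.52.
The coastal region: TFP = 3.9 − 0.518 − 0.759 − 2.444 = 0.179%.
The interior region: TFP = 7.7 − 4.181 − 0.066 − 2.444 = 1.009%.
Difference = 0.179 − (1.009) = -0.83 pp.

-0.83 percentage points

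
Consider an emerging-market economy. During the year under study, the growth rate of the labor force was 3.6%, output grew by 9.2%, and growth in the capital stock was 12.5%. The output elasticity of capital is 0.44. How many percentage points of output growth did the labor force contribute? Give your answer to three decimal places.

2.016 percentage points

Labor's share = 1 − 0.44 = 0.56.
Contribution = share × growth = 0.56 × 3.6 = 2.016 pp.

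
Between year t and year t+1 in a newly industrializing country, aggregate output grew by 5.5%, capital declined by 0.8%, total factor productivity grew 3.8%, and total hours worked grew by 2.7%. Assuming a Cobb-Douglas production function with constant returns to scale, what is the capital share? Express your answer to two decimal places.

gY = gA + α·gK + (1−α)·gL, so gY − gA − gL = α(gK − gL).
5.5 − 3.8 − 2.7 = α × (-0.8 − 2.7).
-1 = -3.5 α, so α = 0.2857.

The capital share is 0.29.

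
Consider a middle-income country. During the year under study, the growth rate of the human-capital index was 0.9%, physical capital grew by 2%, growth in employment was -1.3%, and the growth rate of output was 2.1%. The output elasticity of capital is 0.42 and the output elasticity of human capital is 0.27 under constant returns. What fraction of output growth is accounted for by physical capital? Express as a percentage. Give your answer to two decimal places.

Physical capital contributed 0.42 × 2 = 0.84 pp.
Share of growth = 0.84 / 2.1 × 100 = 40%.

Physical capital accounted for 40.00% of growth.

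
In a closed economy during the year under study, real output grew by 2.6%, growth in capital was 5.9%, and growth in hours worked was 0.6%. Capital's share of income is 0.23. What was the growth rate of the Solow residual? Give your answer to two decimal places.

Labor's share = 1 − 0.23 = 0.77.
Capital: 0.23 × 5.9 = 1.357 pp.
Hours worked: 0.77 × 0.6 = 0.462 pp.
TFP growth = 2.6 − 1.819 = 0.781%.

0.78%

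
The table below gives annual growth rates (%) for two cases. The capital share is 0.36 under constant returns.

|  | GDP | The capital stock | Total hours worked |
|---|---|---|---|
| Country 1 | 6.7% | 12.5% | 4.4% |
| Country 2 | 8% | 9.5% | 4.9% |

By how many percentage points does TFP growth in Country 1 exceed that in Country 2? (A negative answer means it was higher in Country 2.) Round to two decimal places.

Labor's share = 1 − 0.36 = 0.64.
Country 1: TFP = 6.7 − 4.5 − 2.816 = -0.616%.
Country 2: TFP = 8 − 3.42 − 3.136 = 1.444%.
Difference = -0.616 − (1.444) = -2.06 pp.

-2.06 percentage points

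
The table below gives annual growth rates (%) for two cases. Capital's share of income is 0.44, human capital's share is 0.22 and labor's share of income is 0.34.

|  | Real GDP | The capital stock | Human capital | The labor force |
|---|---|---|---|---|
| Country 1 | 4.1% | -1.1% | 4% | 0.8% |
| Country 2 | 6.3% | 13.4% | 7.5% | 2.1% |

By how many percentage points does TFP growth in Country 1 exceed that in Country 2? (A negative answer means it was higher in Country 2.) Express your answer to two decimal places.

5.39 percentage points

Labor's share = 1 − 0.44 − 0.22 = 0.34.
Country 1: TFP = 4.1 + 0.484 − 0.88 − 0.272 = 3.432%.
Country 2: TFP = 6.3 − 5.896 − 1.65 − 0.714 = -1.96%.
Difference = 3.432 − (-1.96) = 5.392 pp.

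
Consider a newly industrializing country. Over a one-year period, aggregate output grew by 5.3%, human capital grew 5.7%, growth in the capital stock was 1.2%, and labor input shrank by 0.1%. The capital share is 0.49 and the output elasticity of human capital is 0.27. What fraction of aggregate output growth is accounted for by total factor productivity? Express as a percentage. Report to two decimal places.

Total factor productivity accounted for 60.32% of growth.

Labor's share = 1 − 0.49 − 0.27 = 0.24.
The capital stock: 0.49 × 1.2 = 0.588 pp.
Human capital: 0.27 × 5.7 = 1.539 pp.
Labor input: 0.24 × (-0.1) = -0.024 pp.
TFP growth = 5.3 − 2.103 = 3.197%.
TFP share of growth = 3.197 / 5.3 × 100 = 60.3208%.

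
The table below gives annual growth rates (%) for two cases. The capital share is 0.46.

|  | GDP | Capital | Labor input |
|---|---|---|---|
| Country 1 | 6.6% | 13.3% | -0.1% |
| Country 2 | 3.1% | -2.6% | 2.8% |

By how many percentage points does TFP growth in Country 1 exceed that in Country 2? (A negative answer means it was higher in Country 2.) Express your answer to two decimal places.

-2.25 percentage points

Labor's share = 1 − 0.46 = 0.54.
Country 1: TFP = 6.6 − 6.118 + 0.054 = 0.536%.
Country 2: TFP = 3.1 + 1.196 − 1.512 = 2.784%.
Difference = 0.536 − (2.784) = -2.248 pp.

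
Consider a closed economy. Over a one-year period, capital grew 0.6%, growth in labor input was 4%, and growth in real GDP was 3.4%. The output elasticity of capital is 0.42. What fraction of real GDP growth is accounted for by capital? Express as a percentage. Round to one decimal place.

Capital contributed 0.42 × 0.6 = 0.252 pp.
Share of growth = 0.252 / 3.4 × 100 = 7.412%.

Capital accounted for 7.4% of growth.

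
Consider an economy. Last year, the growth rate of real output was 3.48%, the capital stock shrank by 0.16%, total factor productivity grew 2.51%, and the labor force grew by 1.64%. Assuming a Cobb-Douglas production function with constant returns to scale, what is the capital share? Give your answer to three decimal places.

gY = gA + α·gK + (1−α)·gL, so gY − gA − gL = α(gK − gL).
3.48 − 2.51 − 1.64 = α × (-0.16 − 1.64).
-0.67 = -1.8 α, so α = 0.37222.

0.372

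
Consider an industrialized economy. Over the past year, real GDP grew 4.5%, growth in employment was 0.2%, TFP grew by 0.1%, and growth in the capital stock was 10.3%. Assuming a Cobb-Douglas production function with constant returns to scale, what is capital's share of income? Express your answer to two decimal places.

gY = gA + α·gK + (1−α)·gL, so gY − gA − gL = α(gK − gL).
4.5 − 0.1 − 0.2 = α × (10.3 − 0.2).
4.2 = 10.1 α, so α = 0.4158.

0.42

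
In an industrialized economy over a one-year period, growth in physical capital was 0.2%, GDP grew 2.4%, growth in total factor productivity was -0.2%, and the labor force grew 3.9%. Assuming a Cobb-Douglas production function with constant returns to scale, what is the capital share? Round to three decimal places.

gY = gA + α·gK + (1−α)·gL, so gY − gA − gL = α(gK − gL).
2.4 + 0.2 − 3.9 = α × (0.2 − 3.9).
-1.3 = -3.7 α, so α = 0.35135.

0.351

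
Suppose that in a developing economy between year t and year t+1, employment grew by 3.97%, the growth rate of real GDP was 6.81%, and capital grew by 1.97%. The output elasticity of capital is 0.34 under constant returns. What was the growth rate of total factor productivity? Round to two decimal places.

Labor's share = 1 − 0.34 = 0.66.
Capital: 0.34 × 1.97 = 0.6698 pp.
Employment: 0.66 × 3.97 = 2.6202 pp.
TFP growth = 6.81 − 3.29 = 3.52%.

3.52%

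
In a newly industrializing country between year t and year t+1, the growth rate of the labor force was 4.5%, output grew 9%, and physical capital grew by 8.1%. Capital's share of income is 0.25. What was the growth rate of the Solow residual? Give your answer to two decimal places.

Labor's share = 1 − 0.25 = 0.75.
Physical capital: 0.25 × 8.1 = 2.025 pp.
The labor force: 0.75 × 4.5 = 3.375 pp.
TFP growth = 9 − 5.4 = 3.6%.

3.60%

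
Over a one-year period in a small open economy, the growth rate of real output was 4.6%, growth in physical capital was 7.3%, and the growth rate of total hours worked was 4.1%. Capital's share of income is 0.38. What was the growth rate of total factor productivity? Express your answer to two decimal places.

-0.72%

Labor's share = 1 − 0.38 = 0.62.
Physical capital: 0.38 × 7.3 = 2.774 pp.
Total hours worked: 0.62 × 4.1 = 2.542 pp.
TFP growth = 4.6 − 5.316 = -0.716%.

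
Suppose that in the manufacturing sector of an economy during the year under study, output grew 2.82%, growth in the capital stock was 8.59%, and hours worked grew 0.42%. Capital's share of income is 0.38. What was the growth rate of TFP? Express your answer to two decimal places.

Labor's share = 1 − 0.38 = 0.62.
The capital stock: 0.38 × 8.59 = 3.2642 pp.
Hours worked: 0.62 × 0.42 = 0.2604 pp.
TFP growth = 2.82 − 3.5246 = -0.7046%.

-0.70%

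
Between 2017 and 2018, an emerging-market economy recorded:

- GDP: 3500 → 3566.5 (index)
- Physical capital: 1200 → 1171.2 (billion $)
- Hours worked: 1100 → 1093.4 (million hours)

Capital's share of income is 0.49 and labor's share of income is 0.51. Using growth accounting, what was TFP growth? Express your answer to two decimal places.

GDP growth = (3566.5 − 3500) / 3500 = 1.9%.
Physical capital growth = (1171.2 − 1200) / 1200 = -2.4%.
Hours worked growth = (1093.4 − 1100) / 1100 = -0.6%.
Labor's share = 1 − 0.49 = 0.51.
Physical capital: 0.49 × (-2.4) = -1.176 pp.
Hours worked: 0.51 × (-0.6) = -0.306 pp.
TFP growth = 1.9 + 1.482 = 3.382%.

3.38%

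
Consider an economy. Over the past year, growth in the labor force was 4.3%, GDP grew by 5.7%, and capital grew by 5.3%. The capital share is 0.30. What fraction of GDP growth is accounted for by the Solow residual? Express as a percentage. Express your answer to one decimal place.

The Solow residual accounted for 19.3% of growth.

Labor's share = 1 − 0.3 = 0.7.
Capital: 0.3 × 5.3 = 1.59 pp.
The labor force: 0.7 × 4.3 = 3.01 pp.
TFP growth = 5.7 − 4.6 = 1.1%.
TFP share of growth = 1.1 / 5.7 × 100 = 19.298%.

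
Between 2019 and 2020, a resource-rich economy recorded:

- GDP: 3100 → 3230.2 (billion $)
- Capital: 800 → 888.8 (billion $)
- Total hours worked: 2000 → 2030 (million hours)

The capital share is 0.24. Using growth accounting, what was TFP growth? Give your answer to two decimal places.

TFP grew 0.40%.

GDP growth = (3230.2 − 3100) / 3100 = 4.2%.
Capital growth = (888.8 − 800) / 800 = 11.1%.
Total hours worked growth = (2030 − 2000) / 2000 = 1.5%.
Labor's share = 1 − 0.24 = 0.76.
Capital: 0.24 × 11.1 = 2.664 pp.
Total hours worked: 0.76 × 1.5 = 1.14 pp.
TFP growth = 4.2 − 3.804 = 0.396%.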